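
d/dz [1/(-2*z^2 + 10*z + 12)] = (z - 5/2)/(-z^2 + 5*z + 6)^2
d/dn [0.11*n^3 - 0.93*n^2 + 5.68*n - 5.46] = 0.33*n^2 - 1.86*n + 5.68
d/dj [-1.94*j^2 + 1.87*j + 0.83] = 1.87 - 3.88*j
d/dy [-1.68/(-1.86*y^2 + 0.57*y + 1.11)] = (0.9576 - 6.2496*y)/(-1.86*y^2 + 0.57*y + 1.11)^2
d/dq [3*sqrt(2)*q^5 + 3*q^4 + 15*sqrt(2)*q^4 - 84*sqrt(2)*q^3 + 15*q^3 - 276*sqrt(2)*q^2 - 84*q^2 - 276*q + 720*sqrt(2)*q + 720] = 15*sqrt(2)*q^4 + 12*q^3 + 60*sqrt(2)*q^3 - 252*sqrt(2)*q^2 + 45*q^2 - 552*sqrt(2)*q - 168*q - 276 + 720*sqrt(2)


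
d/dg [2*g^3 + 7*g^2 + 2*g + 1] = 6*g^2 + 14*g + 2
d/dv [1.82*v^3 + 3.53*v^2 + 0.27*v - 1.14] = 5.46*v^2 + 7.06*v + 0.27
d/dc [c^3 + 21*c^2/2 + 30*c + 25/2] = 3*c^2 + 21*c + 30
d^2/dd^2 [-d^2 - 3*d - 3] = -2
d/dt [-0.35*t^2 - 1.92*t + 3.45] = -0.7*t - 1.92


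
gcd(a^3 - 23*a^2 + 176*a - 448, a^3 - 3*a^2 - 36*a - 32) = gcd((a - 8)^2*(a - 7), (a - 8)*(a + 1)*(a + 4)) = a - 8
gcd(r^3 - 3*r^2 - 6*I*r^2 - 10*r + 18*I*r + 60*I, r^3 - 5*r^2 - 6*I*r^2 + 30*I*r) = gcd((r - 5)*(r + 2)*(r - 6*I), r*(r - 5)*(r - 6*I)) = r^2 + r*(-5 - 6*I) + 30*I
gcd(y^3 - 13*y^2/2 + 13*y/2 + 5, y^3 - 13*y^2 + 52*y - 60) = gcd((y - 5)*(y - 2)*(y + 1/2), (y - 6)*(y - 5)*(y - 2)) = y^2 - 7*y + 10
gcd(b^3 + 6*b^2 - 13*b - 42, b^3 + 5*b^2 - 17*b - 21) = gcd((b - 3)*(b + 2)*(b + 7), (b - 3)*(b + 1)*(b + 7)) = b^2 + 4*b - 21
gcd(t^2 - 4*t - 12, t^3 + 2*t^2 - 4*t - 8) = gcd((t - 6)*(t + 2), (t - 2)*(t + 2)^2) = t + 2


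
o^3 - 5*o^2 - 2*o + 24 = (o - 4)*(o - 3)*(o + 2)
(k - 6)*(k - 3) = k^2 - 9*k + 18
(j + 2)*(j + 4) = j^2 + 6*j + 8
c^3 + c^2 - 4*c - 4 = (c - 2)*(c + 1)*(c + 2)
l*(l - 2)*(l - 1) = l^3 - 3*l^2 + 2*l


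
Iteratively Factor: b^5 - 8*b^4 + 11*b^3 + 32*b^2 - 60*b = (b - 5)*(b^4 - 3*b^3 - 4*b^2 + 12*b) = (b - 5)*(b - 3)*(b^3 - 4*b) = (b - 5)*(b - 3)*(b - 2)*(b^2 + 2*b) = (b - 5)*(b - 3)*(b - 2)*(b + 2)*(b)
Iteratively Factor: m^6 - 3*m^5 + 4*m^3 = (m)*(m^5 - 3*m^4 + 4*m^2) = m*(m + 1)*(m^4 - 4*m^3 + 4*m^2) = m^2*(m + 1)*(m^3 - 4*m^2 + 4*m) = m^2*(m - 2)*(m + 1)*(m^2 - 2*m) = m^3*(m - 2)*(m + 1)*(m - 2)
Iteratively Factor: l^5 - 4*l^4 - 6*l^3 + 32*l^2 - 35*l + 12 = (l + 3)*(l^4 - 7*l^3 + 15*l^2 - 13*l + 4) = (l - 4)*(l + 3)*(l^3 - 3*l^2 + 3*l - 1) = (l - 4)*(l - 1)*(l + 3)*(l^2 - 2*l + 1) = (l - 4)*(l - 1)^2*(l + 3)*(l - 1)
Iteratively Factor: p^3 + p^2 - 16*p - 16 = (p + 1)*(p^2 - 16) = (p + 1)*(p + 4)*(p - 4)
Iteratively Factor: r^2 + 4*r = (r)*(r + 4)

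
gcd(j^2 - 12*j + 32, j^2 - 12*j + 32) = j^2 - 12*j + 32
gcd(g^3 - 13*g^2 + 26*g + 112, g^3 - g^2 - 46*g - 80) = g^2 - 6*g - 16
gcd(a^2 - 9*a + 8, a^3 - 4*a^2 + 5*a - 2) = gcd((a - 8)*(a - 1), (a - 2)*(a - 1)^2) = a - 1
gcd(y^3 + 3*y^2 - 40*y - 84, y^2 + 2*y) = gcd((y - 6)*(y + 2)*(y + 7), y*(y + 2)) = y + 2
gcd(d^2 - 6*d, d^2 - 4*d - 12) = d - 6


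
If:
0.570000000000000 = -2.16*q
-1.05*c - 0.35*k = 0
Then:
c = -0.333333333333333*k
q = -0.26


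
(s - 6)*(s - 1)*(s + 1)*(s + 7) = s^4 + s^3 - 43*s^2 - s + 42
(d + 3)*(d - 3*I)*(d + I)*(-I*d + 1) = -I*d^4 - d^3 - 3*I*d^3 - 3*d^2 - 5*I*d^2 + 3*d - 15*I*d + 9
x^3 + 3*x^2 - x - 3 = (x - 1)*(x + 1)*(x + 3)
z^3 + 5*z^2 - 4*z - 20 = (z - 2)*(z + 2)*(z + 5)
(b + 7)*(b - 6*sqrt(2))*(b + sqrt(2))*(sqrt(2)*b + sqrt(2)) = sqrt(2)*b^4 - 10*b^3 + 8*sqrt(2)*b^3 - 80*b^2 - 5*sqrt(2)*b^2 - 96*sqrt(2)*b - 70*b - 84*sqrt(2)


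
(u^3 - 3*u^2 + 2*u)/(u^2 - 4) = u*(u - 1)/(u + 2)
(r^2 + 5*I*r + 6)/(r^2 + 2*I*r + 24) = (r - I)/(r - 4*I)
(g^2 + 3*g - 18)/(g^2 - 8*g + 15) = (g + 6)/(g - 5)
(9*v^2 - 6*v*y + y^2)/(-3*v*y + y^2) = (-3*v + y)/y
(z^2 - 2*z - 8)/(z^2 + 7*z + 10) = (z - 4)/(z + 5)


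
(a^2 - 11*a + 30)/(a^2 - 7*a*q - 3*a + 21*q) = (a^2 - 11*a + 30)/(a^2 - 7*a*q - 3*a + 21*q)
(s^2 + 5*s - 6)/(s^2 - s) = (s + 6)/s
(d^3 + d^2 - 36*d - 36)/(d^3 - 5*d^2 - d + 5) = (d^2 - 36)/(d^2 - 6*d + 5)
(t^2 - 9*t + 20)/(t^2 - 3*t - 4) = (t - 5)/(t + 1)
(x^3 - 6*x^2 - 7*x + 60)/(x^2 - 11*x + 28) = (x^2 - 2*x - 15)/(x - 7)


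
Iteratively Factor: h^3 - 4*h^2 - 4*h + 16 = (h - 4)*(h^2 - 4) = (h - 4)*(h + 2)*(h - 2)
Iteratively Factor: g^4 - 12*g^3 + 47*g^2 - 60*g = (g - 5)*(g^3 - 7*g^2 + 12*g) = (g - 5)*(g - 3)*(g^2 - 4*g) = g*(g - 5)*(g - 3)*(g - 4)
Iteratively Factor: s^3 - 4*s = (s - 2)*(s^2 + 2*s) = (s - 2)*(s + 2)*(s)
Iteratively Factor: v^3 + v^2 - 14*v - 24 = (v + 3)*(v^2 - 2*v - 8) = (v - 4)*(v + 3)*(v + 2)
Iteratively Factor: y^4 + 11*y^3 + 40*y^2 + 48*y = (y)*(y^3 + 11*y^2 + 40*y + 48) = y*(y + 4)*(y^2 + 7*y + 12) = y*(y + 4)^2*(y + 3)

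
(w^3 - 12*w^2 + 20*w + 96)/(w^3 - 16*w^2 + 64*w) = (w^2 - 4*w - 12)/(w*(w - 8))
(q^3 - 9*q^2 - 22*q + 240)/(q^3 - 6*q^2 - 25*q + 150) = (q - 8)/(q - 5)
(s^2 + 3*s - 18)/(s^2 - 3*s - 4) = (-s^2 - 3*s + 18)/(-s^2 + 3*s + 4)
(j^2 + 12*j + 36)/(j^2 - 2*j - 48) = (j + 6)/(j - 8)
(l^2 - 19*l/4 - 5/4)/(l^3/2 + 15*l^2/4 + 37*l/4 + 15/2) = (4*l^2 - 19*l - 5)/(2*l^3 + 15*l^2 + 37*l + 30)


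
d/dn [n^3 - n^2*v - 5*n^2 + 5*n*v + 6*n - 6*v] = 3*n^2 - 2*n*v - 10*n + 5*v + 6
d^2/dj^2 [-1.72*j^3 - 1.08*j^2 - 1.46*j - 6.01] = -10.32*j - 2.16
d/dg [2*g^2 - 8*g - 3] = 4*g - 8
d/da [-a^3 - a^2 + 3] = a*(-3*a - 2)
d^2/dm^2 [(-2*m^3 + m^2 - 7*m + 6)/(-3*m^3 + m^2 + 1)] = 2*(-3*m^6 + 189*m^5 - 351*m^4 + 128*m^3 + 111*m^2 - 69*m + 5)/(27*m^9 - 27*m^8 + 9*m^7 - 28*m^6 + 18*m^5 - 3*m^4 + 9*m^3 - 3*m^2 - 1)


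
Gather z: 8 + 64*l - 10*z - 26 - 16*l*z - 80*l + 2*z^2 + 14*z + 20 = -16*l + 2*z^2 + z*(4 - 16*l) + 2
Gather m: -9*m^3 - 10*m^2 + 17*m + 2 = -9*m^3 - 10*m^2 + 17*m + 2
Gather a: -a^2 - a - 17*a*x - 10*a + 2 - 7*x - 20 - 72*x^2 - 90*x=-a^2 + a*(-17*x - 11) - 72*x^2 - 97*x - 18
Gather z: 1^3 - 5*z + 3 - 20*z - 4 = -25*z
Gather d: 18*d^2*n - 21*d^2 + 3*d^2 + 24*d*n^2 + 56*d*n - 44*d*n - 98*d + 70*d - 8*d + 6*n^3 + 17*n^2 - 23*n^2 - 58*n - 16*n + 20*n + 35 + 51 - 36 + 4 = d^2*(18*n - 18) + d*(24*n^2 + 12*n - 36) + 6*n^3 - 6*n^2 - 54*n + 54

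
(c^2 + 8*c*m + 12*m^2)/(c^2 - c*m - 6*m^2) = (c + 6*m)/(c - 3*m)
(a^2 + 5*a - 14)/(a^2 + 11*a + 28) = (a - 2)/(a + 4)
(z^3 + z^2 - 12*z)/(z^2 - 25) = z*(z^2 + z - 12)/(z^2 - 25)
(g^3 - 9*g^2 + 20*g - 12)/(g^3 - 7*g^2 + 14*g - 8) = (g - 6)/(g - 4)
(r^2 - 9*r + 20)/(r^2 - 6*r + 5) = (r - 4)/(r - 1)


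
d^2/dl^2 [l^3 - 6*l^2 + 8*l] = 6*l - 12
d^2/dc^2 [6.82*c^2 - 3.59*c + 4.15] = 13.6400000000000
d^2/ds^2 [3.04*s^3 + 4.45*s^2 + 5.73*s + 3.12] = 18.24*s + 8.9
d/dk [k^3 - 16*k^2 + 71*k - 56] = 3*k^2 - 32*k + 71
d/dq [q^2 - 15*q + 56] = 2*q - 15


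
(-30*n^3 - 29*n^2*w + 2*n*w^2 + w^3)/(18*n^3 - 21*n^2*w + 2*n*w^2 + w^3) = (-5*n^2 - 4*n*w + w^2)/(3*n^2 - 4*n*w + w^2)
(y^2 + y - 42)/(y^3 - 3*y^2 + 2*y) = (y^2 + y - 42)/(y*(y^2 - 3*y + 2))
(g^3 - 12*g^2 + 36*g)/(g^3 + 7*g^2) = (g^2 - 12*g + 36)/(g*(g + 7))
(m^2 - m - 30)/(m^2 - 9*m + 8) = (m^2 - m - 30)/(m^2 - 9*m + 8)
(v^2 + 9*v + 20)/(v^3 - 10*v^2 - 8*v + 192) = (v + 5)/(v^2 - 14*v + 48)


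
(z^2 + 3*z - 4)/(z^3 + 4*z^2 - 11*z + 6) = (z + 4)/(z^2 + 5*z - 6)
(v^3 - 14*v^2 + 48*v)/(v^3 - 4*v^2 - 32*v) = (v - 6)/(v + 4)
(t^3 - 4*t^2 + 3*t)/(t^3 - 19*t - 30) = t*(-t^2 + 4*t - 3)/(-t^3 + 19*t + 30)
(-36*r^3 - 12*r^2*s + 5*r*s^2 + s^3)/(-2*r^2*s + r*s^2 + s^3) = (18*r^2 - 3*r*s - s^2)/(s*(r - s))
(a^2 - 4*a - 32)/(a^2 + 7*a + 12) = (a - 8)/(a + 3)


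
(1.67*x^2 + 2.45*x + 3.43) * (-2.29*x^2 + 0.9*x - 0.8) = -3.8243*x^4 - 4.1075*x^3 - 6.9857*x^2 + 1.127*x - 2.744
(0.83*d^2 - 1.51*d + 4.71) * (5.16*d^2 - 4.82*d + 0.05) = 4.2828*d^4 - 11.7922*d^3 + 31.6233*d^2 - 22.7777*d + 0.2355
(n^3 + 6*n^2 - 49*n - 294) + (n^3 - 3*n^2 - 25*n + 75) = 2*n^3 + 3*n^2 - 74*n - 219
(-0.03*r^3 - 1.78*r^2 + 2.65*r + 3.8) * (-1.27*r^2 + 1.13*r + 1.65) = 0.0381*r^5 + 2.2267*r^4 - 5.4264*r^3 - 4.7685*r^2 + 8.6665*r + 6.27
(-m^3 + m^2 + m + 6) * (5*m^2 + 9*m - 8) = -5*m^5 - 4*m^4 + 22*m^3 + 31*m^2 + 46*m - 48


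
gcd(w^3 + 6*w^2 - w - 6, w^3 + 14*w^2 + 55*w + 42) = w^2 + 7*w + 6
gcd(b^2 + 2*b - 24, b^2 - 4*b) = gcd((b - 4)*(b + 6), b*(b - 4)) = b - 4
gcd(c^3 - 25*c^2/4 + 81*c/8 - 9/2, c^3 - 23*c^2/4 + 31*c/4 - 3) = c^2 - 19*c/4 + 3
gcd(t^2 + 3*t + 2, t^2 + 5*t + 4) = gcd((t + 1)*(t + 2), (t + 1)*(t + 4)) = t + 1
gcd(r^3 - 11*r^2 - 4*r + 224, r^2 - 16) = r + 4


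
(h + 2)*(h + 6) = h^2 + 8*h + 12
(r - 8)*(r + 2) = r^2 - 6*r - 16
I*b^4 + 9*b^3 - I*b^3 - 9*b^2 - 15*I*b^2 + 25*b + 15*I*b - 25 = (b - 5*I)^2*(b + I)*(I*b - I)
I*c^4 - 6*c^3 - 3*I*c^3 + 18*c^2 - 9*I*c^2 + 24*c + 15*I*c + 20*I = (c - 4)*(c + I)*(c + 5*I)*(I*c + I)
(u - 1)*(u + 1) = u^2 - 1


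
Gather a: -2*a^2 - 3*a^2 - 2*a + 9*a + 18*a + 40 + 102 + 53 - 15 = -5*a^2 + 25*a + 180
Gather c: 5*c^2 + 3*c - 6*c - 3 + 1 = 5*c^2 - 3*c - 2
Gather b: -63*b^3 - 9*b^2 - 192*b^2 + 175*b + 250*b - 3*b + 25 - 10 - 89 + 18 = -63*b^3 - 201*b^2 + 422*b - 56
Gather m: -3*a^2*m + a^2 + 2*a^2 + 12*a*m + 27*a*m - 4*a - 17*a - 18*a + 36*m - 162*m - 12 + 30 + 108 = 3*a^2 - 39*a + m*(-3*a^2 + 39*a - 126) + 126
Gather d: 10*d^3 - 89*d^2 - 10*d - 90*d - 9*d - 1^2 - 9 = 10*d^3 - 89*d^2 - 109*d - 10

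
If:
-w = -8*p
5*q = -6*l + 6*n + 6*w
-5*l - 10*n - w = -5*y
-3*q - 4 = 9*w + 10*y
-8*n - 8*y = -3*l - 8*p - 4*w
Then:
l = 5383*y/2925 + 116/585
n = -2369*y/5850 - 44/585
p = -89*y/4680 - 7/234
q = -187*y/65 - 8/13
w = -89*y/585 - 28/117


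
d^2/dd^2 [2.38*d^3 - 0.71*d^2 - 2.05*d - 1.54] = 14.28*d - 1.42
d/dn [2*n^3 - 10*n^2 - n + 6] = 6*n^2 - 20*n - 1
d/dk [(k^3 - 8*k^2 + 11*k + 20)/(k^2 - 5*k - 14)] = (k^4 - 10*k^3 - 13*k^2 + 184*k - 54)/(k^4 - 10*k^3 - 3*k^2 + 140*k + 196)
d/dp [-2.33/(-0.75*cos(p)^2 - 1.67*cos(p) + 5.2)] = (3.495*cos(p) + 3.8911)*sin(p)/(0.75*cos(p)^2 + 1.67*cos(p) - 5.2)^2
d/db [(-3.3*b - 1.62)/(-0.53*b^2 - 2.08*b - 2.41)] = (-1.749*b^2 - 1.7172*b + 4.5834)/(0.2809*b^4 + 2.2048*b^3 + 6.881*b^2 + 10.0256*b + 5.8081)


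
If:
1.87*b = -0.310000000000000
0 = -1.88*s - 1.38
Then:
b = -0.17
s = -0.73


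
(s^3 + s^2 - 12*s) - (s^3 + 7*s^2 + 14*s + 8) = -6*s^2 - 26*s - 8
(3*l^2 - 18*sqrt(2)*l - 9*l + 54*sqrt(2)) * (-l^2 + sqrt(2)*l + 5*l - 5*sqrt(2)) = -3*l^4 + 24*l^3 + 21*sqrt(2)*l^3 - 168*sqrt(2)*l^2 - 81*l^2 + 288*l + 315*sqrt(2)*l - 540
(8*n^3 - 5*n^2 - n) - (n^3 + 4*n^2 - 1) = 7*n^3 - 9*n^2 - n + 1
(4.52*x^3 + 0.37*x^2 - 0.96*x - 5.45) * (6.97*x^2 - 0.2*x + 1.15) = 31.5044*x^5 + 1.6749*x^4 - 1.5672*x^3 - 37.369*x^2 - 0.0139999999999998*x - 6.2675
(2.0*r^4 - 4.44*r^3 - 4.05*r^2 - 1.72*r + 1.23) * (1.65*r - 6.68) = 3.3*r^5 - 20.686*r^4 + 22.9767*r^3 + 24.216*r^2 + 13.5191*r - 8.2164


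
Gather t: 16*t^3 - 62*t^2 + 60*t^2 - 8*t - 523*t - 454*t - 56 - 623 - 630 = 16*t^3 - 2*t^2 - 985*t - 1309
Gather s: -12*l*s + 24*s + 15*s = s*(39 - 12*l)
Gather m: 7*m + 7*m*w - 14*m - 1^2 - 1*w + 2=m*(7*w - 7) - w + 1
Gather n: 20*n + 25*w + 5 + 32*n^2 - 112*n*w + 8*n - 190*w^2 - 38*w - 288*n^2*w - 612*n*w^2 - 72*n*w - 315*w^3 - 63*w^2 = n^2*(32 - 288*w) + n*(-612*w^2 - 184*w + 28) - 315*w^3 - 253*w^2 - 13*w + 5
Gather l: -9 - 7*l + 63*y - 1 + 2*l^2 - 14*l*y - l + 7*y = 2*l^2 + l*(-14*y - 8) + 70*y - 10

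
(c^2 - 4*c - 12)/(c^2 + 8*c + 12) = (c - 6)/(c + 6)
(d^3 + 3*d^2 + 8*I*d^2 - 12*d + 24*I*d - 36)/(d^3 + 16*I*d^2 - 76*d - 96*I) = (d + 3)/(d + 8*I)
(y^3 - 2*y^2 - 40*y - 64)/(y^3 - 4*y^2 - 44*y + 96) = (y^2 + 6*y + 8)/(y^2 + 4*y - 12)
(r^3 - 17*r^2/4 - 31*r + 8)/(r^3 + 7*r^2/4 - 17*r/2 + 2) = (r - 8)/(r - 2)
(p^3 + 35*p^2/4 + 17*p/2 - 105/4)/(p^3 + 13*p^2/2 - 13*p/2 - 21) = (4*p^2 + 7*p - 15)/(2*(2*p^2 - p - 6))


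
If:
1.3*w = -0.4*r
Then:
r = -3.25*w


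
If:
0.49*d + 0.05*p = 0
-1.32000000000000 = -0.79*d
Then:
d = 1.67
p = -16.37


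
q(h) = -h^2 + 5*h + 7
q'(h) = 5 - 2*h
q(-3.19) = -19.13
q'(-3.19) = 11.38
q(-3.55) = -23.35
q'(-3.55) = 12.10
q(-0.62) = 3.52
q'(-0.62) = 6.24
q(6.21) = -0.51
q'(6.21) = -7.42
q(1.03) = 11.09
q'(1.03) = 2.94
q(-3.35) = -20.97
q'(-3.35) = 11.70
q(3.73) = 11.74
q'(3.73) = -2.46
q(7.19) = -8.75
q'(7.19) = -9.38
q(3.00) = 13.00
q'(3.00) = -1.00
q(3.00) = 13.00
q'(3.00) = -1.00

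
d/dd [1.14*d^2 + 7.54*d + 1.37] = 2.28*d + 7.54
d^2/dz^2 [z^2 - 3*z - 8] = 2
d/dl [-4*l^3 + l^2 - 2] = 2*l*(1 - 6*l)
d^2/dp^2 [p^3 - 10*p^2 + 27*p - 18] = 6*p - 20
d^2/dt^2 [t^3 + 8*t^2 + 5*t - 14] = 6*t + 16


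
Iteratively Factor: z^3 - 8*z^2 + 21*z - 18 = (z - 3)*(z^2 - 5*z + 6) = (z - 3)*(z - 2)*(z - 3)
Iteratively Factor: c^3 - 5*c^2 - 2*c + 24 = (c - 3)*(c^2 - 2*c - 8) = (c - 4)*(c - 3)*(c + 2)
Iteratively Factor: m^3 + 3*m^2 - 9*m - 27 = (m + 3)*(m^2 - 9) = (m + 3)^2*(m - 3)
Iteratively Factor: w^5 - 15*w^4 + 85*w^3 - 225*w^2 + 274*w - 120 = (w - 2)*(w^4 - 13*w^3 + 59*w^2 - 107*w + 60) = (w - 5)*(w - 2)*(w^3 - 8*w^2 + 19*w - 12) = (w - 5)*(w - 4)*(w - 2)*(w^2 - 4*w + 3) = (w - 5)*(w - 4)*(w - 3)*(w - 2)*(w - 1)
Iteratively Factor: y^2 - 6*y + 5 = (y - 1)*(y - 5)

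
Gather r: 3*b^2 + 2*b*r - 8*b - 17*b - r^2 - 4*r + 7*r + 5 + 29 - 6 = 3*b^2 - 25*b - r^2 + r*(2*b + 3) + 28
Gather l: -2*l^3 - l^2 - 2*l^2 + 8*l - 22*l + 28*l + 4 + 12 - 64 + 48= -2*l^3 - 3*l^2 + 14*l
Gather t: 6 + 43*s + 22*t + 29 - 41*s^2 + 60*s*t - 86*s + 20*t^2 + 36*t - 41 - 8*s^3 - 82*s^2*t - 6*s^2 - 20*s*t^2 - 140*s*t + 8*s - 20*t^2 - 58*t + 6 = -8*s^3 - 47*s^2 - 20*s*t^2 - 35*s + t*(-82*s^2 - 80*s)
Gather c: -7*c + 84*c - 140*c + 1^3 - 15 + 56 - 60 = -63*c - 18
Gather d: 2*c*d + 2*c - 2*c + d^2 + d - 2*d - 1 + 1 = d^2 + d*(2*c - 1)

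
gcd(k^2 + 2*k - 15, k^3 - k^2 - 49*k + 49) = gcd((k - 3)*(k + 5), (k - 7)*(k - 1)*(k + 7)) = 1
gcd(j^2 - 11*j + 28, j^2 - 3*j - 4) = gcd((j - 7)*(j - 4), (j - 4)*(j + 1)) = j - 4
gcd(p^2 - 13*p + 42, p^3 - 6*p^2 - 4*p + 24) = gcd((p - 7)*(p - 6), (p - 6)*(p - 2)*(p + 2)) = p - 6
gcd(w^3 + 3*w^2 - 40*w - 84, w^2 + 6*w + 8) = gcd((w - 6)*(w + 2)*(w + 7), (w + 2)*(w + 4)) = w + 2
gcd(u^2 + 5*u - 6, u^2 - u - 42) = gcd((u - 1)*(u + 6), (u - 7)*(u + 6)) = u + 6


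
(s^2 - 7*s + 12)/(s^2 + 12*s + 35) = (s^2 - 7*s + 12)/(s^2 + 12*s + 35)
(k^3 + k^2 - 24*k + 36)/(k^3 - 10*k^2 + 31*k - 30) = (k + 6)/(k - 5)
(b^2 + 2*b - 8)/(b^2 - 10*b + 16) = (b + 4)/(b - 8)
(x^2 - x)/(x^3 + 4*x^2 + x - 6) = x/(x^2 + 5*x + 6)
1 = 1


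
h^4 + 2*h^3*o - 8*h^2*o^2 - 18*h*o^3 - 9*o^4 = (h - 3*o)*(h + o)^2*(h + 3*o)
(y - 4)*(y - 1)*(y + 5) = y^3 - 21*y + 20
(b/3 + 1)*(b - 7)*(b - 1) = b^3/3 - 5*b^2/3 - 17*b/3 + 7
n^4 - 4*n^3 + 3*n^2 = n^2*(n - 3)*(n - 1)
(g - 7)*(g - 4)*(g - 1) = g^3 - 12*g^2 + 39*g - 28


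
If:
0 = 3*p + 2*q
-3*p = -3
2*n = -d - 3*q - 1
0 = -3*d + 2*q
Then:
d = -1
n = 9/4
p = 1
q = -3/2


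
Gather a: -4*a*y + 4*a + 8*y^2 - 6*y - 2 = a*(4 - 4*y) + 8*y^2 - 6*y - 2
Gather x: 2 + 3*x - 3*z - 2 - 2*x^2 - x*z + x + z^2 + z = -2*x^2 + x*(4 - z) + z^2 - 2*z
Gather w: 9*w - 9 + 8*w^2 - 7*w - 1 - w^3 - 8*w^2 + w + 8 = -w^3 + 3*w - 2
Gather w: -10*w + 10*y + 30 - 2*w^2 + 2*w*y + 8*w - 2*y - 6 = -2*w^2 + w*(2*y - 2) + 8*y + 24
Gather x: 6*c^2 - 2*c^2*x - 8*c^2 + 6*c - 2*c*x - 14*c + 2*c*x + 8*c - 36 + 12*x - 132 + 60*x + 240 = -2*c^2 + x*(72 - 2*c^2) + 72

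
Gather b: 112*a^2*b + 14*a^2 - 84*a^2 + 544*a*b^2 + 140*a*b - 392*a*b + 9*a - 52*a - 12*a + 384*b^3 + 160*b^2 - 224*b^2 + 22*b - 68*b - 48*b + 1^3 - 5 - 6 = -70*a^2 - 55*a + 384*b^3 + b^2*(544*a - 64) + b*(112*a^2 - 252*a - 94) - 10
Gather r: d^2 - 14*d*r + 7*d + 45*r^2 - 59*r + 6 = d^2 + 7*d + 45*r^2 + r*(-14*d - 59) + 6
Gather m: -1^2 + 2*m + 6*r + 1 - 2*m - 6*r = 0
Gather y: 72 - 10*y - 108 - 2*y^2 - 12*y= -2*y^2 - 22*y - 36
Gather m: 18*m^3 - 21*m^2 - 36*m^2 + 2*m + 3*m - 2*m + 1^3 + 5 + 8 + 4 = 18*m^3 - 57*m^2 + 3*m + 18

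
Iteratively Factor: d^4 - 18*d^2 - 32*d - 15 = (d + 1)*(d^3 - d^2 - 17*d - 15) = (d + 1)^2*(d^2 - 2*d - 15) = (d + 1)^2*(d + 3)*(d - 5)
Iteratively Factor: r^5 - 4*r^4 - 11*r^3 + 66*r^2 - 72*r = (r - 3)*(r^4 - r^3 - 14*r^2 + 24*r) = (r - 3)^2*(r^3 + 2*r^2 - 8*r) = (r - 3)^2*(r - 2)*(r^2 + 4*r) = r*(r - 3)^2*(r - 2)*(r + 4)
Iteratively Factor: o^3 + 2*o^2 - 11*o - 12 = (o - 3)*(o^2 + 5*o + 4) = (o - 3)*(o + 4)*(o + 1)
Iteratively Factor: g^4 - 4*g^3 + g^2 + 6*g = (g - 2)*(g^3 - 2*g^2 - 3*g) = g*(g - 2)*(g^2 - 2*g - 3) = g*(g - 2)*(g + 1)*(g - 3)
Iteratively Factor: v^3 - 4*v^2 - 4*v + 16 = (v - 4)*(v^2 - 4) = (v - 4)*(v + 2)*(v - 2)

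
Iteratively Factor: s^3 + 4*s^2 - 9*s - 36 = (s + 4)*(s^2 - 9) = (s - 3)*(s + 4)*(s + 3)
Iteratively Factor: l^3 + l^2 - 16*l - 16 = (l - 4)*(l^2 + 5*l + 4) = (l - 4)*(l + 1)*(l + 4)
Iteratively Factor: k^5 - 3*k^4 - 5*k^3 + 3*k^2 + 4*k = (k)*(k^4 - 3*k^3 - 5*k^2 + 3*k + 4) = k*(k - 1)*(k^3 - 2*k^2 - 7*k - 4) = k*(k - 1)*(k + 1)*(k^2 - 3*k - 4) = k*(k - 1)*(k + 1)^2*(k - 4)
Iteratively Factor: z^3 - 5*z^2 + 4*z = (z - 1)*(z^2 - 4*z) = z*(z - 1)*(z - 4)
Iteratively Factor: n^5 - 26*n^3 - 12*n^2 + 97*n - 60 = (n - 5)*(n^4 + 5*n^3 - n^2 - 17*n + 12) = (n - 5)*(n - 1)*(n^3 + 6*n^2 + 5*n - 12) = (n - 5)*(n - 1)*(n + 4)*(n^2 + 2*n - 3) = (n - 5)*(n - 1)*(n + 3)*(n + 4)*(n - 1)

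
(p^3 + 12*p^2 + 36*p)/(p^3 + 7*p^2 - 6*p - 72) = p*(p + 6)/(p^2 + p - 12)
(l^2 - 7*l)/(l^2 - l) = (l - 7)/(l - 1)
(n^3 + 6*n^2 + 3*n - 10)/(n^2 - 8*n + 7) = (n^2 + 7*n + 10)/(n - 7)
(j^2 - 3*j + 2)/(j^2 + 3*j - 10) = (j - 1)/(j + 5)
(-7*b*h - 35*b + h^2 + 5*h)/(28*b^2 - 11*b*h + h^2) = (-h - 5)/(4*b - h)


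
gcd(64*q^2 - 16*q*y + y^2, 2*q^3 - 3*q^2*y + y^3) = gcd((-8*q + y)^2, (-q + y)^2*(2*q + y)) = 1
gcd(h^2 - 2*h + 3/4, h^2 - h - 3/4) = h - 3/2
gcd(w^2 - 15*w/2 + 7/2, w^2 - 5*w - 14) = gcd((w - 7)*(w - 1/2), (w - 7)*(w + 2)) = w - 7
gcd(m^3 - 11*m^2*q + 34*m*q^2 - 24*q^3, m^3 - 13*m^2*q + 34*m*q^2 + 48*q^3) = -m + 6*q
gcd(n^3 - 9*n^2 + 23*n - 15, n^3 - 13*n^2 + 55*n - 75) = n^2 - 8*n + 15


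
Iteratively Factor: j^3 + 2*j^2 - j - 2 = (j + 1)*(j^2 + j - 2) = (j - 1)*(j + 1)*(j + 2)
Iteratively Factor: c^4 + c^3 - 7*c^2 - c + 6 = (c + 3)*(c^3 - 2*c^2 - c + 2) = (c - 2)*(c + 3)*(c^2 - 1) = (c - 2)*(c + 1)*(c + 3)*(c - 1)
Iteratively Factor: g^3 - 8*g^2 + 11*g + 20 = (g - 4)*(g^2 - 4*g - 5) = (g - 4)*(g + 1)*(g - 5)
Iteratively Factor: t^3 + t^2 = (t)*(t^2 + t) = t^2*(t + 1)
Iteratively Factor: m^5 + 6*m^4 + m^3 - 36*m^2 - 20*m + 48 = (m - 1)*(m^4 + 7*m^3 + 8*m^2 - 28*m - 48) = (m - 1)*(m + 2)*(m^3 + 5*m^2 - 2*m - 24) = (m - 1)*(m + 2)*(m + 4)*(m^2 + m - 6) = (m - 1)*(m + 2)*(m + 3)*(m + 4)*(m - 2)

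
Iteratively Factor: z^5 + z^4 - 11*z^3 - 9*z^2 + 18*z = (z - 1)*(z^4 + 2*z^3 - 9*z^2 - 18*z) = (z - 1)*(z + 2)*(z^3 - 9*z) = (z - 1)*(z + 2)*(z + 3)*(z^2 - 3*z) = z*(z - 1)*(z + 2)*(z + 3)*(z - 3)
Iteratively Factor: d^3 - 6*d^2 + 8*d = (d - 2)*(d^2 - 4*d) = d*(d - 2)*(d - 4)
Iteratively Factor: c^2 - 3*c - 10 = (c + 2)*(c - 5)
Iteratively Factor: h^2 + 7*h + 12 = (h + 4)*(h + 3)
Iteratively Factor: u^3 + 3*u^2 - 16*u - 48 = (u + 4)*(u^2 - u - 12) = (u + 3)*(u + 4)*(u - 4)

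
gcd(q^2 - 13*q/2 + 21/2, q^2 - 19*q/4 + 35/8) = q - 7/2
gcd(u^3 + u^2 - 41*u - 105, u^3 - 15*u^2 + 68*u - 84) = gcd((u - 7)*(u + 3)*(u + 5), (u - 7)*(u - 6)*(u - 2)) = u - 7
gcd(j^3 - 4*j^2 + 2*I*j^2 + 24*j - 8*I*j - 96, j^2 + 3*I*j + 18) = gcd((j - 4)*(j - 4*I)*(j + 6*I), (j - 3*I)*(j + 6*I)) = j + 6*I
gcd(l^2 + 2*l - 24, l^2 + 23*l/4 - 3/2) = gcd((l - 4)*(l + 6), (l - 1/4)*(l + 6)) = l + 6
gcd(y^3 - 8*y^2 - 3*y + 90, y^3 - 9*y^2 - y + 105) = y^2 - 2*y - 15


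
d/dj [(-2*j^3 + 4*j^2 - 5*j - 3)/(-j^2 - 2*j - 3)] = (2*j^4 + 8*j^3 + 5*j^2 - 30*j + 9)/(j^4 + 4*j^3 + 10*j^2 + 12*j + 9)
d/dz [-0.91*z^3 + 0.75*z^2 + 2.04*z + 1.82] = -2.73*z^2 + 1.5*z + 2.04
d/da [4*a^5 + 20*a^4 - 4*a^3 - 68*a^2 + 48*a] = 20*a^4 + 80*a^3 - 12*a^2 - 136*a + 48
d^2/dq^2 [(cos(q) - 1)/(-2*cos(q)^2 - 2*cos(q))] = (sin(q)^4/cos(q)^3 - 6 + 3/cos(q) + 4/cos(q)^2 + cos(q)^(-3))/(2*(cos(q) + 1)^2)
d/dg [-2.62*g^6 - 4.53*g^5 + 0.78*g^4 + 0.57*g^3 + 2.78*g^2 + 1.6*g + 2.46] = -15.72*g^5 - 22.65*g^4 + 3.12*g^3 + 1.71*g^2 + 5.56*g + 1.6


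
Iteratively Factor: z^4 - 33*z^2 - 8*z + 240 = (z - 5)*(z^3 + 5*z^2 - 8*z - 48) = (z - 5)*(z + 4)*(z^2 + z - 12) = (z - 5)*(z - 3)*(z + 4)*(z + 4)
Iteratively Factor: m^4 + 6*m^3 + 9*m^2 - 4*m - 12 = (m - 1)*(m^3 + 7*m^2 + 16*m + 12) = (m - 1)*(m + 3)*(m^2 + 4*m + 4) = (m - 1)*(m + 2)*(m + 3)*(m + 2)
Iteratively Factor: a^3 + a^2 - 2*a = (a + 2)*(a^2 - a) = a*(a + 2)*(a - 1)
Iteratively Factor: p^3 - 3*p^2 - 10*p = (p)*(p^2 - 3*p - 10) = p*(p + 2)*(p - 5)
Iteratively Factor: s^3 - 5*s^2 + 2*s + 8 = (s + 1)*(s^2 - 6*s + 8) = (s - 4)*(s + 1)*(s - 2)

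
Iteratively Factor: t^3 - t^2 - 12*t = (t + 3)*(t^2 - 4*t) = t*(t + 3)*(t - 4)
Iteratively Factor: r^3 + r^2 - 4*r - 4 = (r + 1)*(r^2 - 4) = (r - 2)*(r + 1)*(r + 2)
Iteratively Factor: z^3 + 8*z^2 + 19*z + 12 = (z + 4)*(z^2 + 4*z + 3) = (z + 1)*(z + 4)*(z + 3)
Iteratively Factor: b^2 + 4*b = (b)*(b + 4)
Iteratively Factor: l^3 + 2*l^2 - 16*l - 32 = (l - 4)*(l^2 + 6*l + 8) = (l - 4)*(l + 4)*(l + 2)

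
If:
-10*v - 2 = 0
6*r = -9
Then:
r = -3/2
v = -1/5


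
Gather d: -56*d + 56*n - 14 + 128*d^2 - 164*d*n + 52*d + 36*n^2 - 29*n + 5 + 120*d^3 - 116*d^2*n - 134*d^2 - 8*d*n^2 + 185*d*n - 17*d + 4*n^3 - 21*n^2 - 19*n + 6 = 120*d^3 + d^2*(-116*n - 6) + d*(-8*n^2 + 21*n - 21) + 4*n^3 + 15*n^2 + 8*n - 3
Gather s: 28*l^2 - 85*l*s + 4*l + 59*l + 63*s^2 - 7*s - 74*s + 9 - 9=28*l^2 + 63*l + 63*s^2 + s*(-85*l - 81)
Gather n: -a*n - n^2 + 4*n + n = -n^2 + n*(5 - a)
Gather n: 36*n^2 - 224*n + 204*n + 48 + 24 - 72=36*n^2 - 20*n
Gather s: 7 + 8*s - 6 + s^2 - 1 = s^2 + 8*s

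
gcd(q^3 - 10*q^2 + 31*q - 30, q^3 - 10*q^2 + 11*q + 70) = q - 5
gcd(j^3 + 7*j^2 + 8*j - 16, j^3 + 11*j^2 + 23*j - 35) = j - 1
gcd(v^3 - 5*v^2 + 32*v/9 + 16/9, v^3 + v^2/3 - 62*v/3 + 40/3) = v - 4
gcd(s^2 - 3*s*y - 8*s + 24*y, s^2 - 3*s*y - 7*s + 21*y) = -s + 3*y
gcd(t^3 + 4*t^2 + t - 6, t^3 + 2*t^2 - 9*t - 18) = t^2 + 5*t + 6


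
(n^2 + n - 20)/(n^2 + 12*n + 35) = (n - 4)/(n + 7)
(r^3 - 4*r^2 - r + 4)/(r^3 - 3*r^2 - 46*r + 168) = (r^2 - 1)/(r^2 + r - 42)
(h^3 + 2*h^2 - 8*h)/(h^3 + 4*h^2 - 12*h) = (h + 4)/(h + 6)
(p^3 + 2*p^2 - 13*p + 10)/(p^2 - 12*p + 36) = (p^3 + 2*p^2 - 13*p + 10)/(p^2 - 12*p + 36)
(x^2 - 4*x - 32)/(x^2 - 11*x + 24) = (x + 4)/(x - 3)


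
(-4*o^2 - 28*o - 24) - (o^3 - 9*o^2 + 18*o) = -o^3 + 5*o^2 - 46*o - 24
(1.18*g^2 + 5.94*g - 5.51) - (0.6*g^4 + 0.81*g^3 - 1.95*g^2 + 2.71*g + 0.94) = -0.6*g^4 - 0.81*g^3 + 3.13*g^2 + 3.23*g - 6.45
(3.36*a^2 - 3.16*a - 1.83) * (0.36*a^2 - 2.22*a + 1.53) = 1.2096*a^4 - 8.5968*a^3 + 11.4972*a^2 - 0.7722*a - 2.7999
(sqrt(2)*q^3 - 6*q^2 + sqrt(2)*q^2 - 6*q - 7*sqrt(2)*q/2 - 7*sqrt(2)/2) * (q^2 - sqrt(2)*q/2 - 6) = sqrt(2)*q^5 - 7*q^4 + sqrt(2)*q^4 - 13*sqrt(2)*q^3/2 - 7*q^3 - 13*sqrt(2)*q^2/2 + 79*q^2/2 + 21*sqrt(2)*q + 79*q/2 + 21*sqrt(2)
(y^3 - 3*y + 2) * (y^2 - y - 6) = y^5 - y^4 - 9*y^3 + 5*y^2 + 16*y - 12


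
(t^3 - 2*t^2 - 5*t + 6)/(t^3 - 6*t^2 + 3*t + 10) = (t^3 - 2*t^2 - 5*t + 6)/(t^3 - 6*t^2 + 3*t + 10)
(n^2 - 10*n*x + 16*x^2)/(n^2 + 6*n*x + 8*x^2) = (n^2 - 10*n*x + 16*x^2)/(n^2 + 6*n*x + 8*x^2)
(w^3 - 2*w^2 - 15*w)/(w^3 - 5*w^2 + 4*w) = (w^2 - 2*w - 15)/(w^2 - 5*w + 4)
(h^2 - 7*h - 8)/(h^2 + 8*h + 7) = (h - 8)/(h + 7)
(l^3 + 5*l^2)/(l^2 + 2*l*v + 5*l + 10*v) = l^2/(l + 2*v)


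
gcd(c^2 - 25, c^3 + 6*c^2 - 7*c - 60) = c + 5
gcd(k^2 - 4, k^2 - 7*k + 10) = k - 2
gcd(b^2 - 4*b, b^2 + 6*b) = b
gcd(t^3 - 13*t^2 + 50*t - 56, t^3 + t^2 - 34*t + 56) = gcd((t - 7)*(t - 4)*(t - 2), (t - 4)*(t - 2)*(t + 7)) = t^2 - 6*t + 8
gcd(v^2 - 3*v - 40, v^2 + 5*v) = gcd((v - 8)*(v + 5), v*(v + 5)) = v + 5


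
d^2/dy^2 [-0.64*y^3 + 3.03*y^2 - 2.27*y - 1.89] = 6.06 - 3.84*y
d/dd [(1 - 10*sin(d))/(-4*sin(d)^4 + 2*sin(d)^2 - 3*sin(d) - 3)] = (-120*sin(d)^4 + 16*sin(d)^3 + 20*sin(d)^2 - 4*sin(d) + 33)*cos(d)/(4*sin(d)^4 - 2*sin(d)^2 + 3*sin(d) + 3)^2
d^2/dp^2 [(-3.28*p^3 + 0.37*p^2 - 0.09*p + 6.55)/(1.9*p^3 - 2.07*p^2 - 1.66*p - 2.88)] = (2.8421709430404e-14*p^7 - 23.1290799999999*p^6 - 64.02012*p^5 + 77.4937799999999*p^4 - 366.68387*p^3 - 68.786286*p^2 + 190.077732*p - 35.0002)/(6.859*p^9 - 22.4181*p^8 + 6.44613*p^7 - 0.887463000000007*p^6 + 62.330358*p^5 + 0.367308000000001*p^4 - 16.673752*p^3 - 75.316608*p^2 - 41.306112*p - 23.887872)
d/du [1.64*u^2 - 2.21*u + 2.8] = 3.28*u - 2.21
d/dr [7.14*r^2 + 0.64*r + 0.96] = 14.28*r + 0.64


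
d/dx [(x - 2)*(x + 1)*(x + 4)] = 3*x^2 + 6*x - 6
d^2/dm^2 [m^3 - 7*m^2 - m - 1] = 6*m - 14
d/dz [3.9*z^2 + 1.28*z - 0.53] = 7.8*z + 1.28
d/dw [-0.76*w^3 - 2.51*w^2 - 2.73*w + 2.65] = -2.28*w^2 - 5.02*w - 2.73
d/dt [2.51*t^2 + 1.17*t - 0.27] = 5.02*t + 1.17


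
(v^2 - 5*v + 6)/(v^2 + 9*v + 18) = (v^2 - 5*v + 6)/(v^2 + 9*v + 18)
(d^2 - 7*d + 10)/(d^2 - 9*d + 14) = (d - 5)/(d - 7)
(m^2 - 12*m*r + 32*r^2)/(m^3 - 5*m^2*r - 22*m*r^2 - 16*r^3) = (m - 4*r)/(m^2 + 3*m*r + 2*r^2)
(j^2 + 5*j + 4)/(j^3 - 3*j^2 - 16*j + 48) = (j + 1)/(j^2 - 7*j + 12)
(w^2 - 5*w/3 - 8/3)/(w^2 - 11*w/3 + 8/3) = (w + 1)/(w - 1)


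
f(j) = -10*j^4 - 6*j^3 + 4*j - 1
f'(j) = -40*j^3 - 18*j^2 + 4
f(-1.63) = -52.13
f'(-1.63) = 129.41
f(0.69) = -2.48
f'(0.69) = -17.71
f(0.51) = -0.43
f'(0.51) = -5.99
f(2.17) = -275.37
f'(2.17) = -489.49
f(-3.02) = -679.64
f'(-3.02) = 941.58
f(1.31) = -38.70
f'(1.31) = -116.81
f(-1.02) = -9.54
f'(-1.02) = 27.72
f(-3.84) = -1850.95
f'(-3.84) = 2003.50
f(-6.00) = -11689.00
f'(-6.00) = 7996.00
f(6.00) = -14233.00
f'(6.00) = -9284.00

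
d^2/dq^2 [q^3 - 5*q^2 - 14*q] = 6*q - 10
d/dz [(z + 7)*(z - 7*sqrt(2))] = 2*z - 7*sqrt(2) + 7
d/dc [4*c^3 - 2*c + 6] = 12*c^2 - 2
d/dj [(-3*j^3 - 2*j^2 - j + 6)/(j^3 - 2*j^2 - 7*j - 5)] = (8*j^4 + 44*j^3 + 39*j^2 + 44*j + 47)/(j^6 - 4*j^5 - 10*j^4 + 18*j^3 + 69*j^2 + 70*j + 25)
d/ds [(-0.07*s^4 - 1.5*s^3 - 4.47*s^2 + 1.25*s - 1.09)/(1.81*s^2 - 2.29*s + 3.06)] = (-0.2534*s^5 - 2.2341*s^4 + 6.0132*s^3 - 5.7962*s^2 - 23.4106*s + 1.3289)/(3.2761*s^4 - 8.2898*s^3 + 16.3213*s^2 - 14.0148*s + 9.3636)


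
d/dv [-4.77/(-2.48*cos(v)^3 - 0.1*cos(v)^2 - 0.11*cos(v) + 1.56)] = (35.4888*cos(v)^2 + 0.954*cos(v) + 0.5247)*sin(v)/(2.48*cos(v)^3 + 0.1*cos(v)^2 + 0.11*cos(v) - 1.56)^2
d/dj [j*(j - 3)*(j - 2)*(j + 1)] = 4*j^3 - 12*j^2 + 2*j + 6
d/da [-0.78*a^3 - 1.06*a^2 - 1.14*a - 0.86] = -2.34*a^2 - 2.12*a - 1.14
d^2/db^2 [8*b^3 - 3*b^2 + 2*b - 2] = 48*b - 6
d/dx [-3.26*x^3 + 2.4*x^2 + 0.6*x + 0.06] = -9.78*x^2 + 4.8*x + 0.6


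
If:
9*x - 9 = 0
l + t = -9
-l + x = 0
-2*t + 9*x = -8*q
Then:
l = 1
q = -29/8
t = -10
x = 1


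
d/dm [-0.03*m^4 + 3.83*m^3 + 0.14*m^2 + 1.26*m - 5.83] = -0.12*m^3 + 11.49*m^2 + 0.28*m + 1.26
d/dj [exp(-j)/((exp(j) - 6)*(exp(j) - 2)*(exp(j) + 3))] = (-4*exp(3*j) + 15*exp(2*j) + 24*exp(j) - 36)*exp(-j)/(exp(6*j) - 10*exp(5*j) + exp(4*j) + 192*exp(3*j) - 216*exp(2*j) - 864*exp(j) + 1296)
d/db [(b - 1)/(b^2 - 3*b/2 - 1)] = 2*(-2*b^2 + 4*b - 5)/(4*b^4 - 12*b^3 + b^2 + 12*b + 4)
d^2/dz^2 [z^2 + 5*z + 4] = 2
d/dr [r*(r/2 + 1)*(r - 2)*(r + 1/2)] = 2*r^3 + 3*r^2/4 - 4*r - 1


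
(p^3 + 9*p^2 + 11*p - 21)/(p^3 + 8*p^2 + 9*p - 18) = (p + 7)/(p + 6)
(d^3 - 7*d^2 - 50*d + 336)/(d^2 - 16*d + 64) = (d^2 + d - 42)/(d - 8)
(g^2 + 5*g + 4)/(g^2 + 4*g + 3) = (g + 4)/(g + 3)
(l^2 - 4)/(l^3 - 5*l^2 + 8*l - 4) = (l + 2)/(l^2 - 3*l + 2)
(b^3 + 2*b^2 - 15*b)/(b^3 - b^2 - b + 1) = b*(b^2 + 2*b - 15)/(b^3 - b^2 - b + 1)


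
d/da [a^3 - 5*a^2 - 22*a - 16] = 3*a^2 - 10*a - 22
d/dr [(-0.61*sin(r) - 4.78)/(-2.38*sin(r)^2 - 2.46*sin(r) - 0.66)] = (-22.7528*sin(r) + 0.7259*cos(2*r) - 12.0821)*cos(r)/(2.38*sin(r)^2 + 2.46*sin(r) + 0.66)^2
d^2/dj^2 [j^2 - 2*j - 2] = 2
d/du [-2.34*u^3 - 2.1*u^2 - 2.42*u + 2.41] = -7.02*u^2 - 4.2*u - 2.42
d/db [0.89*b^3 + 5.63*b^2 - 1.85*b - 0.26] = 2.67*b^2 + 11.26*b - 1.85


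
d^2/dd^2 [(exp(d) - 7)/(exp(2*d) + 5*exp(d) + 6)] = (exp(4*d) - 33*exp(3*d) - 141*exp(2*d) - 37*exp(d) + 246)*exp(d)/(exp(6*d) + 15*exp(5*d) + 93*exp(4*d) + 305*exp(3*d) + 558*exp(2*d) + 540*exp(d) + 216)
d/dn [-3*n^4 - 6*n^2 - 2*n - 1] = -12*n^3 - 12*n - 2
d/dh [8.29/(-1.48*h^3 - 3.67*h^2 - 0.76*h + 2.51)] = (36.8076*h^2 + 60.8486*h + 6.3004)/(1.48*h^3 + 3.67*h^2 + 0.76*h - 2.51)^2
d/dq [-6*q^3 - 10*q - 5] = -18*q^2 - 10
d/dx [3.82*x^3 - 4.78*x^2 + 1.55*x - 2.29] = 11.46*x^2 - 9.56*x + 1.55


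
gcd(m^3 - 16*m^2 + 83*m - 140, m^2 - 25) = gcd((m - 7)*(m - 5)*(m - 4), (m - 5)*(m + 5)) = m - 5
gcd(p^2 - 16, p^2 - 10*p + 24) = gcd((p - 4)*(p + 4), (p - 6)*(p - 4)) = p - 4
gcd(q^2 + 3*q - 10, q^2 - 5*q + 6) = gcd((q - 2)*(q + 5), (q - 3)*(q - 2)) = q - 2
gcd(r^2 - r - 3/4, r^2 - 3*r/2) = r - 3/2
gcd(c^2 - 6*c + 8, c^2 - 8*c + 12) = c - 2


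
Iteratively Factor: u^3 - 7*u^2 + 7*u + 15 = (u + 1)*(u^2 - 8*u + 15) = (u - 5)*(u + 1)*(u - 3)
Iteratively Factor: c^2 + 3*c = (c + 3)*(c)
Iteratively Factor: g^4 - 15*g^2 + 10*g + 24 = (g - 2)*(g^3 + 2*g^2 - 11*g - 12) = (g - 2)*(g + 1)*(g^2 + g - 12) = (g - 2)*(g + 1)*(g + 4)*(g - 3)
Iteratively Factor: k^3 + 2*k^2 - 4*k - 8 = (k + 2)*(k^2 - 4) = (k + 2)^2*(k - 2)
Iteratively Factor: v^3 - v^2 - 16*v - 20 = (v + 2)*(v^2 - 3*v - 10) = (v - 5)*(v + 2)*(v + 2)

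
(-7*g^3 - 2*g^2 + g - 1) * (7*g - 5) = -49*g^4 + 21*g^3 + 17*g^2 - 12*g + 5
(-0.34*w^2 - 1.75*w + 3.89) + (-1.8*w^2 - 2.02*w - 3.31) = -2.14*w^2 - 3.77*w + 0.58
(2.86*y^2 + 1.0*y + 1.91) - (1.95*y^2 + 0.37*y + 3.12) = 0.91*y^2 + 0.63*y - 1.21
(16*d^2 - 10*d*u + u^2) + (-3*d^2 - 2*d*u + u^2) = 13*d^2 - 12*d*u + 2*u^2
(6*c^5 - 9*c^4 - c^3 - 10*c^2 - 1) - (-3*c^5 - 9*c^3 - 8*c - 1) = 9*c^5 - 9*c^4 + 8*c^3 - 10*c^2 + 8*c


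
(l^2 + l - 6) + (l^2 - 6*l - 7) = 2*l^2 - 5*l - 13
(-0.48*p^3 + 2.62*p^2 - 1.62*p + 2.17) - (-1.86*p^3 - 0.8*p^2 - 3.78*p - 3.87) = 1.38*p^3 + 3.42*p^2 + 2.16*p + 6.04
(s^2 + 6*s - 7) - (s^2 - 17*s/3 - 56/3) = 35*s/3 + 35/3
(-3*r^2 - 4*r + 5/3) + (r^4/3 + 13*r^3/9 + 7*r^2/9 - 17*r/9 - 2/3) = r^4/3 + 13*r^3/9 - 20*r^2/9 - 53*r/9 + 1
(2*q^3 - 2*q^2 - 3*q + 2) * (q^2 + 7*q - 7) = 2*q^5 + 12*q^4 - 31*q^3 - 5*q^2 + 35*q - 14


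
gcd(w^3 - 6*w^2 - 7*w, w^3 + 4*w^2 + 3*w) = w^2 + w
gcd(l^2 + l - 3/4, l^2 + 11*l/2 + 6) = l + 3/2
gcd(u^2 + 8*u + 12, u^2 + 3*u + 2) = u + 2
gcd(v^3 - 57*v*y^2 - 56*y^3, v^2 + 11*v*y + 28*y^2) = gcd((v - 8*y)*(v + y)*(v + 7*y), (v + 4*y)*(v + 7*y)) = v + 7*y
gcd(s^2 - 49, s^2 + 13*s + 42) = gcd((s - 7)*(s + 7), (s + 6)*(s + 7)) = s + 7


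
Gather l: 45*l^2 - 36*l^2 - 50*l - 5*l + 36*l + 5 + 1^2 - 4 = 9*l^2 - 19*l + 2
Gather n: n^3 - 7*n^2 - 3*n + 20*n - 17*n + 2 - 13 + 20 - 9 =n^3 - 7*n^2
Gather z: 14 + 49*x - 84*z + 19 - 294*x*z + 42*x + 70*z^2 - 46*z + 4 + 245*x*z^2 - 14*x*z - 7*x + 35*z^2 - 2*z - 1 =84*x + z^2*(245*x + 105) + z*(-308*x - 132) + 36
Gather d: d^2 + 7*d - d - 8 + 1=d^2 + 6*d - 7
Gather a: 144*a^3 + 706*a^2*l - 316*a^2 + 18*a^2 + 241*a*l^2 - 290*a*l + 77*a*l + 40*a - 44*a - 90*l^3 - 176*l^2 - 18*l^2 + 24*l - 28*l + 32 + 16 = 144*a^3 + a^2*(706*l - 298) + a*(241*l^2 - 213*l - 4) - 90*l^3 - 194*l^2 - 4*l + 48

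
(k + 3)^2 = k^2 + 6*k + 9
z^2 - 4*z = z*(z - 4)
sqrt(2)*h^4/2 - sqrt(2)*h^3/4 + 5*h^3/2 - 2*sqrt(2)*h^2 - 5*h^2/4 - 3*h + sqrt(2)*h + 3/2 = (h - 1/2)*(h - sqrt(2))*(h + 3*sqrt(2))*(sqrt(2)*h/2 + 1/2)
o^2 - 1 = (o - 1)*(o + 1)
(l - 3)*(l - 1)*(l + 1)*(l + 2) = l^4 - l^3 - 7*l^2 + l + 6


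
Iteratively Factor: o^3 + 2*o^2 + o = (o + 1)*(o^2 + o) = o*(o + 1)*(o + 1)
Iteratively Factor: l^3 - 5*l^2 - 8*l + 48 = (l - 4)*(l^2 - l - 12) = (l - 4)^2*(l + 3)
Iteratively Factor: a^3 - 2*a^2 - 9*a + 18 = (a + 3)*(a^2 - 5*a + 6) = (a - 2)*(a + 3)*(a - 3)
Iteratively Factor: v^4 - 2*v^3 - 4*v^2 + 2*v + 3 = (v + 1)*(v^3 - 3*v^2 - v + 3) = (v + 1)^2*(v^2 - 4*v + 3) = (v - 1)*(v + 1)^2*(v - 3)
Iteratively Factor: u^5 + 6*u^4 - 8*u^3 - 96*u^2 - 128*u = (u + 2)*(u^4 + 4*u^3 - 16*u^2 - 64*u) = u*(u + 2)*(u^3 + 4*u^2 - 16*u - 64) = u*(u - 4)*(u + 2)*(u^2 + 8*u + 16) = u*(u - 4)*(u + 2)*(u + 4)*(u + 4)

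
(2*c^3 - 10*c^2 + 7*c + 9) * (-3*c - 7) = -6*c^4 + 16*c^3 + 49*c^2 - 76*c - 63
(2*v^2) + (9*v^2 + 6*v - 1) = 11*v^2 + 6*v - 1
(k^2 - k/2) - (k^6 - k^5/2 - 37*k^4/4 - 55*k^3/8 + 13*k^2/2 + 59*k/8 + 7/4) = -k^6 + k^5/2 + 37*k^4/4 + 55*k^3/8 - 11*k^2/2 - 63*k/8 - 7/4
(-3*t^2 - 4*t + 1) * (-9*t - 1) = 27*t^3 + 39*t^2 - 5*t - 1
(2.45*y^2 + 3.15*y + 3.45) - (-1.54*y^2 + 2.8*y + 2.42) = 3.99*y^2 + 0.35*y + 1.03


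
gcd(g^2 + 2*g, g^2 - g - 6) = g + 2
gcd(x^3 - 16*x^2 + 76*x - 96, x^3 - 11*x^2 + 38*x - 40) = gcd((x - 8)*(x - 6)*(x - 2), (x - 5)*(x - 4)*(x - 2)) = x - 2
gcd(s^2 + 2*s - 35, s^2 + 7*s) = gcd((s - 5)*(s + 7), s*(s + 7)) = s + 7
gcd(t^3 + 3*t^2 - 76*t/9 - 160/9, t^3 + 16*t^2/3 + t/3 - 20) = t + 4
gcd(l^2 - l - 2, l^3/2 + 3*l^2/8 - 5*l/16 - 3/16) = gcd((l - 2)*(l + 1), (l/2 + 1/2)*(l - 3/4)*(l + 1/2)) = l + 1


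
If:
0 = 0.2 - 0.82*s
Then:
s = 0.24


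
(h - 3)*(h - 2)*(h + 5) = h^3 - 19*h + 30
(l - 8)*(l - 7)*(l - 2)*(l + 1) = l^4 - 16*l^3 + 69*l^2 - 26*l - 112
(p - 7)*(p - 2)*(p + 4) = p^3 - 5*p^2 - 22*p + 56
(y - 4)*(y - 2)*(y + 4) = y^3 - 2*y^2 - 16*y + 32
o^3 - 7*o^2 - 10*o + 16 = (o - 8)*(o - 1)*(o + 2)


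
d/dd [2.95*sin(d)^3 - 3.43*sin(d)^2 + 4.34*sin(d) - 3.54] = (8.85*sin(d)^2 - 6.86*sin(d) + 4.34)*cos(d)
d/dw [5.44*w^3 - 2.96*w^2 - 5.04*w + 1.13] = 16.32*w^2 - 5.92*w - 5.04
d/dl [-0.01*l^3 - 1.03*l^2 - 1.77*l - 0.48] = -0.03*l^2 - 2.06*l - 1.77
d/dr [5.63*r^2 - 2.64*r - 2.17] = 11.26*r - 2.64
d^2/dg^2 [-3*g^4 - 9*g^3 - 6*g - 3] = 18*g*(-2*g - 3)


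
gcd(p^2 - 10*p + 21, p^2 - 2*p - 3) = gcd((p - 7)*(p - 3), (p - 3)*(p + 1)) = p - 3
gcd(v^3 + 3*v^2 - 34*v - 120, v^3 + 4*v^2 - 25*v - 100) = v^2 + 9*v + 20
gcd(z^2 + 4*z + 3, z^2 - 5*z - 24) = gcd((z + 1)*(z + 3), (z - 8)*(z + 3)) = z + 3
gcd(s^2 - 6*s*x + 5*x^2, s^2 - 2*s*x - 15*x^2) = -s + 5*x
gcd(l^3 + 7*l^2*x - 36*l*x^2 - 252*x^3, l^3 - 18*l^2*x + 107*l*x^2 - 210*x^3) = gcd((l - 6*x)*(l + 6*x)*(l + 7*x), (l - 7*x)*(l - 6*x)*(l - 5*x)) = -l + 6*x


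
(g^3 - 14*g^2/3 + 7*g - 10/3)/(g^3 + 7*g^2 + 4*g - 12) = (3*g^2 - 11*g + 10)/(3*(g^2 + 8*g + 12))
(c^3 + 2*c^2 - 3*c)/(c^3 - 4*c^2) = (c^2 + 2*c - 3)/(c*(c - 4))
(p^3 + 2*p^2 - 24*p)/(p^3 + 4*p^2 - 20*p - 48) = p/(p + 2)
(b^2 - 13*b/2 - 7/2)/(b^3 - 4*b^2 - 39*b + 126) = (b + 1/2)/(b^2 + 3*b - 18)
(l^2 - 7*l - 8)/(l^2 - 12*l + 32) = (l + 1)/(l - 4)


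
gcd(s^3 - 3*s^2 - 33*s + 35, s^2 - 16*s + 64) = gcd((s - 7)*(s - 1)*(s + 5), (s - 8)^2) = 1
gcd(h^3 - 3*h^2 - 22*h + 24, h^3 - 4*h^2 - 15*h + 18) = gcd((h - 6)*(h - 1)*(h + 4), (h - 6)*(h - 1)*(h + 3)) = h^2 - 7*h + 6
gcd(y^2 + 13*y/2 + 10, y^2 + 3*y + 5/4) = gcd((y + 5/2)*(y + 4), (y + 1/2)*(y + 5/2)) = y + 5/2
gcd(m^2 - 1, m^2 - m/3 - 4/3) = m + 1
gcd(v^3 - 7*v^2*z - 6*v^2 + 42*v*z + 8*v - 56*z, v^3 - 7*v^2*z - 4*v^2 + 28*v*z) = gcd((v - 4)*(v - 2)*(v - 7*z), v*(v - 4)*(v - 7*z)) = -v^2 + 7*v*z + 4*v - 28*z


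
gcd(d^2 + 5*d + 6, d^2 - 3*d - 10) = d + 2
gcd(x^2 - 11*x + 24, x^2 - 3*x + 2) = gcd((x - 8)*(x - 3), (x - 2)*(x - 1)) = 1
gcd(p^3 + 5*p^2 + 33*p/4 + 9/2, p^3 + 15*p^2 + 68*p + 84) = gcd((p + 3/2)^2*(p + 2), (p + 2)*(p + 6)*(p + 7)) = p + 2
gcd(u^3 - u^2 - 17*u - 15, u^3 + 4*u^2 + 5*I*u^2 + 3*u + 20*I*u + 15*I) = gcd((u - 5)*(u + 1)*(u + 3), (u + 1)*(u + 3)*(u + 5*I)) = u^2 + 4*u + 3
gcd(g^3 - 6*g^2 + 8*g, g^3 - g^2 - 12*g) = g^2 - 4*g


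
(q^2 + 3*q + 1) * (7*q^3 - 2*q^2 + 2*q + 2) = 7*q^5 + 19*q^4 + 3*q^3 + 6*q^2 + 8*q + 2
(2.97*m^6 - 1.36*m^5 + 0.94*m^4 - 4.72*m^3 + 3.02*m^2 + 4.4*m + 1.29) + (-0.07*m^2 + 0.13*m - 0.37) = 2.97*m^6 - 1.36*m^5 + 0.94*m^4 - 4.72*m^3 + 2.95*m^2 + 4.53*m + 0.92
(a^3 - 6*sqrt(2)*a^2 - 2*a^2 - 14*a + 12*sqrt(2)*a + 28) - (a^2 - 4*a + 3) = a^3 - 6*sqrt(2)*a^2 - 3*a^2 - 10*a + 12*sqrt(2)*a + 25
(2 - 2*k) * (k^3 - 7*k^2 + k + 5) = -2*k^4 + 16*k^3 - 16*k^2 - 8*k + 10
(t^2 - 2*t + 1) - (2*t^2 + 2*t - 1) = -t^2 - 4*t + 2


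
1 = 1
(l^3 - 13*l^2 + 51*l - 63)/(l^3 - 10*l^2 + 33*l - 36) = (l - 7)/(l - 4)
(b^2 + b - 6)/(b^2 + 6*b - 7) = (b^2 + b - 6)/(b^2 + 6*b - 7)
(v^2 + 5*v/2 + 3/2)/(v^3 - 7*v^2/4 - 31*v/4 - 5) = 2*(2*v + 3)/(4*v^2 - 11*v - 20)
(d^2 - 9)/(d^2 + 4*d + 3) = (d - 3)/(d + 1)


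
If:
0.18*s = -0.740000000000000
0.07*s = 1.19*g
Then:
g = -0.24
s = -4.11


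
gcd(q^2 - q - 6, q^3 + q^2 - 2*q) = q + 2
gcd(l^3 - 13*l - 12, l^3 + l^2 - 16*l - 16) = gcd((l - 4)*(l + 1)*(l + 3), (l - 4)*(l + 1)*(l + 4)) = l^2 - 3*l - 4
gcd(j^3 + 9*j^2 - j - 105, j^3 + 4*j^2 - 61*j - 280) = j^2 + 12*j + 35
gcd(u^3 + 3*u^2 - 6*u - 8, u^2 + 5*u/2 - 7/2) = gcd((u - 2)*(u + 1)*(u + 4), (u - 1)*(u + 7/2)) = 1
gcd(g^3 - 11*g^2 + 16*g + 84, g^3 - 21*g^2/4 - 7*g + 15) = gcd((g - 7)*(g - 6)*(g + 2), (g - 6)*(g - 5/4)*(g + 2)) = g^2 - 4*g - 12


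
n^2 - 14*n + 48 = (n - 8)*(n - 6)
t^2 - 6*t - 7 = (t - 7)*(t + 1)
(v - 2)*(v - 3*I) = v^2 - 2*v - 3*I*v + 6*I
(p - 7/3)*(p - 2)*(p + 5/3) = p^3 - 8*p^2/3 - 23*p/9 + 70/9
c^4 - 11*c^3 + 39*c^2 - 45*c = c*(c - 5)*(c - 3)^2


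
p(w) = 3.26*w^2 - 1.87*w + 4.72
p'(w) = 6.52*w - 1.87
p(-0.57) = 6.85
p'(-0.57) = -5.59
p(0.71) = 5.04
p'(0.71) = 2.76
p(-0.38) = 5.90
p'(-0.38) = -4.35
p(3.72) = 42.88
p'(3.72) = 22.38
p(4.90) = 73.83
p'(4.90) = 30.08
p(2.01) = 14.13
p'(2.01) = 11.24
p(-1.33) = 12.97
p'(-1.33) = -10.54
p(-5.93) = 130.45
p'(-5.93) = -40.53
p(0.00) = 4.72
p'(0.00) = -1.87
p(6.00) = 110.86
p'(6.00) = 37.25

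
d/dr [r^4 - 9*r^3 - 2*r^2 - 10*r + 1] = 4*r^3 - 27*r^2 - 4*r - 10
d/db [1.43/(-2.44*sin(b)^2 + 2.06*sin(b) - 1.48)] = (6.9784*sin(b) - 2.9458)*cos(b)/(2.44*sin(b)^2 - 2.06*sin(b) + 1.48)^2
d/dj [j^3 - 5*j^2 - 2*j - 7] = 3*j^2 - 10*j - 2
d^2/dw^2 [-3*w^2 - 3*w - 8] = -6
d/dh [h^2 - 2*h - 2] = 2*h - 2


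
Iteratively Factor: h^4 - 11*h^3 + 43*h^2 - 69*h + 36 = (h - 4)*(h^3 - 7*h^2 + 15*h - 9) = (h - 4)*(h - 3)*(h^2 - 4*h + 3) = (h - 4)*(h - 3)*(h - 1)*(h - 3)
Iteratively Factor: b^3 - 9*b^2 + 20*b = (b - 5)*(b^2 - 4*b) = (b - 5)*(b - 4)*(b)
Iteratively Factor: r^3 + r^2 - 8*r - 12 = (r - 3)*(r^2 + 4*r + 4) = (r - 3)*(r + 2)*(r + 2)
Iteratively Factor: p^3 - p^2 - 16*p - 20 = (p + 2)*(p^2 - 3*p - 10) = (p + 2)^2*(p - 5)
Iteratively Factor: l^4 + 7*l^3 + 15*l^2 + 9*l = (l)*(l^3 + 7*l^2 + 15*l + 9) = l*(l + 1)*(l^2 + 6*l + 9) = l*(l + 1)*(l + 3)*(l + 3)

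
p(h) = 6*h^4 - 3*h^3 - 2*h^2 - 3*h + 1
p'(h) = 24*h^3 - 9*h^2 - 4*h - 3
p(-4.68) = 3157.04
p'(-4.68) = -2641.48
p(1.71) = 26.32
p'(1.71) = 83.85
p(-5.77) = 7178.53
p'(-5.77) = -4889.96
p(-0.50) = 2.75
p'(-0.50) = -6.25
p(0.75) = -1.74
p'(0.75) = -0.94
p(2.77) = 266.82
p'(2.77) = 426.96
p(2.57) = 190.90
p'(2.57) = 334.67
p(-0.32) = 1.92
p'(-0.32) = -3.43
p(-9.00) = 41419.00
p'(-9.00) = -18192.00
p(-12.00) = 129349.00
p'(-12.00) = -42723.00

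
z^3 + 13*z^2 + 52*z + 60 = (z + 2)*(z + 5)*(z + 6)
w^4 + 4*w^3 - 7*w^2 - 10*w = w*(w - 2)*(w + 1)*(w + 5)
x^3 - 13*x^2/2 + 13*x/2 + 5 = (x - 5)*(x - 2)*(x + 1/2)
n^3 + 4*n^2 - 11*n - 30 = (n - 3)*(n + 2)*(n + 5)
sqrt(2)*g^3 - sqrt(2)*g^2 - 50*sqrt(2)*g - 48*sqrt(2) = (g - 8)*(g + 6)*(sqrt(2)*g + sqrt(2))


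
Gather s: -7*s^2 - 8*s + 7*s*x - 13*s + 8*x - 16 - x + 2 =-7*s^2 + s*(7*x - 21) + 7*x - 14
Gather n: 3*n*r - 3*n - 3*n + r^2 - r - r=n*(3*r - 6) + r^2 - 2*r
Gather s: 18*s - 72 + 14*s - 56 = 32*s - 128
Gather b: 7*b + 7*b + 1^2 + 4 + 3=14*b + 8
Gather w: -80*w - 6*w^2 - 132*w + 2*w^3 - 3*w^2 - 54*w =2*w^3 - 9*w^2 - 266*w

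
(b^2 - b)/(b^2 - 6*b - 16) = b*(1 - b)/(-b^2 + 6*b + 16)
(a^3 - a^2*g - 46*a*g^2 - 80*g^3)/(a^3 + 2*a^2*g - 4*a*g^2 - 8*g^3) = (a^2 - 3*a*g - 40*g^2)/(a^2 - 4*g^2)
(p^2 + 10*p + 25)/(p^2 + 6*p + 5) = (p + 5)/(p + 1)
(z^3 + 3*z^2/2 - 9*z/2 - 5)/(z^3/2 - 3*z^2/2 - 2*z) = (2*z^2 + z - 10)/(z*(z - 4))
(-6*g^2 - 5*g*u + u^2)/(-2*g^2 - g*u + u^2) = (-6*g + u)/(-2*g + u)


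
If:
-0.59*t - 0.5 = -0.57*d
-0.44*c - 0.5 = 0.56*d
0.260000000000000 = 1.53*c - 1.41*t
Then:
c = -0.83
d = -0.24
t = -1.08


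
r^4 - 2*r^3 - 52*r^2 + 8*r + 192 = (r - 8)*(r - 2)*(r + 2)*(r + 6)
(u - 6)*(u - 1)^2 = u^3 - 8*u^2 + 13*u - 6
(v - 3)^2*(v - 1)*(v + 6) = v^4 - v^3 - 27*v^2 + 81*v - 54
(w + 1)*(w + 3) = w^2 + 4*w + 3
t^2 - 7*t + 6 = (t - 6)*(t - 1)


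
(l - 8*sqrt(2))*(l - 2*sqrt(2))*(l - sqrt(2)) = l^3 - 11*sqrt(2)*l^2 + 52*l - 32*sqrt(2)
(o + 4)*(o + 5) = o^2 + 9*o + 20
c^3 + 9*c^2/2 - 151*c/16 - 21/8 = (c - 7/4)*(c + 1/4)*(c + 6)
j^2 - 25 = (j - 5)*(j + 5)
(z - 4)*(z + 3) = z^2 - z - 12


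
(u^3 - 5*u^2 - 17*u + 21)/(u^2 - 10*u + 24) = (u^3 - 5*u^2 - 17*u + 21)/(u^2 - 10*u + 24)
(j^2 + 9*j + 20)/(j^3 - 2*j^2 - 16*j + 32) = (j + 5)/(j^2 - 6*j + 8)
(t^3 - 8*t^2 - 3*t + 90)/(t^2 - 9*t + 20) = (t^2 - 3*t - 18)/(t - 4)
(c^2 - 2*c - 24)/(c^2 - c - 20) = (c - 6)/(c - 5)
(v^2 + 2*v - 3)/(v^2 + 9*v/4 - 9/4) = 4*(v - 1)/(4*v - 3)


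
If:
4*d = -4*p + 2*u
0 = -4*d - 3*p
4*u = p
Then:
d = 0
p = 0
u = 0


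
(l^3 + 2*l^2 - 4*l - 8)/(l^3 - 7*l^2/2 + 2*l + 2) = 2*(l^2 + 4*l + 4)/(2*l^2 - 3*l - 2)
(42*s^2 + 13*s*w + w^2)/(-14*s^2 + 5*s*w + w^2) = (-6*s - w)/(2*s - w)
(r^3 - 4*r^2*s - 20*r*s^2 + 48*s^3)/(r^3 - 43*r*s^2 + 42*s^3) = (r^2 + 2*r*s - 8*s^2)/(r^2 + 6*r*s - 7*s^2)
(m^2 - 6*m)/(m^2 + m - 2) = m*(m - 6)/(m^2 + m - 2)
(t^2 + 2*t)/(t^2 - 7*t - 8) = t*(t + 2)/(t^2 - 7*t - 8)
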